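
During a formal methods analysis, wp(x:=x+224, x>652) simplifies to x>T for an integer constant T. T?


Formula: wp(x:=E, P) = P[E/x] (substitute E for x in postcondition)
Step 1: Postcondition: x>652
Step 2: Substitute x+224 for x: x+224>652
Step 3: Solve for x: x > 652-224 = 428

428


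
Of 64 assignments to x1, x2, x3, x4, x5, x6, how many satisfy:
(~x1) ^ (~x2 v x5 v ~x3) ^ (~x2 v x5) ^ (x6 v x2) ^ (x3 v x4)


CNF with 5 clauses over 6 vars (64 assignments).
An assignment satisfies CNF iff every clause has >=1 true literal.
Check each row (bits = x1,x2,x3,x4,x5,x6; clause T/F shown):
  row 0 [000000]: clauses=TTTFF -> 0
  row 1 [000001]: clauses=TTTTF -> 0
  row 2 [000010]: clauses=TTTFF -> 0
  row 3 [000011]: clauses=TTTTF -> 0
  row 4 [000100]: clauses=TTTFT -> 0
  (every remaining row is evaluated the same way; all 64 results are listed next)
Full result column, 8 rows per line (x1,x2,x3 fixed per line; x4,x5,x6 runs 000..111 left to right):
  rows 0-7 [x1,x2,x3=000]: 00000101  (ones: 2)
  rows 8-15 [x1,x2,x3=001]: 01010101  (ones: 4)
  rows 16-23 [x1,x2,x3=010]: 00000011  (ones: 2)
  rows 24-31 [x1,x2,x3=011]: 00110011  (ones: 4)
  rows 32-39 [x1,x2,x3=100]: 00000000  (ones: 0)
  rows 40-47 [x1,x2,x3=101]: 00000000  (ones: 0)
  rows 48-55 [x1,x2,x3=110]: 00000000  (ones: 0)
  rows 56-63 [x1,x2,x3=111]: 00000000  (ones: 0)
Satisfying assignments = 2+4+2+4+0+0+0+0 = 12

12


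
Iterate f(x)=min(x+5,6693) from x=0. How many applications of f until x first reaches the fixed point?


Step 1: x=0, cap=6693, increment=5
Step 2: x grows by 5 each step until capped at 6693; fixed point is x=6693
Step 3: iterations = ceil(6693/5) = 1339

1339


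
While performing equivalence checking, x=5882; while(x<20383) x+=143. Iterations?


Step 1: x goes from 5882 toward 20383 by 143; the body runs while x<20383, so iterations = ceil((bound-start)/step)
Step 2: Distance=14501
Step 3: ceil(14501/143)=102

102


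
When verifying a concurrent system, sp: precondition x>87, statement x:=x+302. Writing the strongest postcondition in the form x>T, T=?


Formula: sp(P, x:=E) = exists old_x. (x = E[old_x/x]) AND P[old_x/x] (old_x is the value of x before the assignment; eliminate old_x by solving x = E[old_x/x] for old_x)
Step 1: Precondition P: x>87, i.e. old_x > 87
Step 2: Assignment gives x = old_x + 302, so old_x = x - 302
Step 3: Substitute into P: x - 302 > 87
Step 4: Simplify: x > 87+302 = 389

389


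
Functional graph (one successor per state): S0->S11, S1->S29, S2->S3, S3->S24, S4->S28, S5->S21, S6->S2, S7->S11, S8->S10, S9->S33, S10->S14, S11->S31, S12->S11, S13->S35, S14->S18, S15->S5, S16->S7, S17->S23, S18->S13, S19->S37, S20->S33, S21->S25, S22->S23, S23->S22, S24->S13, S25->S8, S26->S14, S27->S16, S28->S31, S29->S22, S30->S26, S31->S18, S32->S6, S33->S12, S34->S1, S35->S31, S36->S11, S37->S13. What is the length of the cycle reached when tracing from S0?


Trace from S0 until a state repeats:
  S0 -> S11 -> S31 -> S18 -> S13 -> S35 -> S31
S31 first seen at step 2, revisited at step 6.
Cycle length = 6 - 2 = 4

4


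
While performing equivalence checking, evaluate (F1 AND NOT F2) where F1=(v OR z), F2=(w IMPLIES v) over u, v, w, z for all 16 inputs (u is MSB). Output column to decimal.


F1 = (v OR z)
F2 = (w IMPLIES v)
Counterexample to F1=>F2 is where F1=1 and F2=0.
Evaluate each row (bits = u,v,w,z, MSB first):
  row 0 [0000]: F1=0 F2=1 -> F1&~F2 -> 0
  row 1 [0001]: F1=1 F2=1 -> F1&~F2 -> 0
  row 2 [0010]: F1=0 F2=0 -> F1&~F2 -> 0
  row 3 [0011]: F1=1 F2=0 -> F1&~F2 -> 1
  row 4 [0100]: F1=1 F2=1 -> F1&~F2 -> 0
  row 5 [0101]: F1=1 F2=1 -> F1&~F2 -> 0
  row 6 [0110]: F1=1 F2=1 -> F1&~F2 -> 0
  row 7 [0111]: F1=1 F2=1 -> F1&~F2 -> 0
  row 8 [1000]: F1=0 F2=1 -> F1&~F2 -> 0
  row 9 [1001]: F1=1 F2=1 -> F1&~F2 -> 0
  row 10 [1010]: F1=0 F2=0 -> F1&~F2 -> 0
  row 11 [1011]: F1=1 F2=0 -> F1&~F2 -> 1
  row 12 [1100]: F1=1 F2=1 -> F1&~F2 -> 0
  row 13 [1101]: F1=1 F2=1 -> F1&~F2 -> 0
  row 14 [1110]: F1=1 F2=1 -> F1&~F2 -> 0
  row 15 [1111]: F1=1 F2=1 -> F1&~F2 -> 0
Full result column, 4 rows per line (u,v fixed per line; w,z runs 00..11 left to right):
  rows 0-3 [u,v=00]: 0001  = hex 1
  rows 4-7 [u,v=01]: 0000  = hex 0
  rows 8-11 [u,v=10]: 0001  = hex 1
  rows 12-15 [u,v=11]: 0000  = hex 0
Counterexample vector (row 0 .. row 15) = 0001000000010000
Output column grouped in 4s = 0001 0000 0001 0000 = 0x1010
Convert to decimal digit by digit (value = value*16 + digit):
  1 -> 1
  1*16 + 0 = 16
  16*16 + 1 = 257
  257*16 + 0 = 4112
Decimal = 4112

4112


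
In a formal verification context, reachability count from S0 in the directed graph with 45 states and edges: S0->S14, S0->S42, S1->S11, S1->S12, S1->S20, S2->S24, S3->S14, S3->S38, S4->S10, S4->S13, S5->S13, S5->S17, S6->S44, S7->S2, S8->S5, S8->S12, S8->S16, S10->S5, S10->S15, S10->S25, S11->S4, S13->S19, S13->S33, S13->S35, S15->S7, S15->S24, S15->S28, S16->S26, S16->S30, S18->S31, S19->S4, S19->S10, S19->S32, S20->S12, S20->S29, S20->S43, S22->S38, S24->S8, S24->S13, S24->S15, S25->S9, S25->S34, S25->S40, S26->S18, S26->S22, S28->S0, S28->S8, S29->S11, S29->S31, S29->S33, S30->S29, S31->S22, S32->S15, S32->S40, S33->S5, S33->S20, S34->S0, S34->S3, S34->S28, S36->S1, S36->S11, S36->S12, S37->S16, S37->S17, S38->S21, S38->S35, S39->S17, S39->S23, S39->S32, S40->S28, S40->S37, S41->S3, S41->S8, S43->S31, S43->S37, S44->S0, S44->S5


BFS from S0:
  layer 0: {S0}
  layer 1: {S14, S42}
Reachable set: {S0, S14, S42}
Count = 3

3


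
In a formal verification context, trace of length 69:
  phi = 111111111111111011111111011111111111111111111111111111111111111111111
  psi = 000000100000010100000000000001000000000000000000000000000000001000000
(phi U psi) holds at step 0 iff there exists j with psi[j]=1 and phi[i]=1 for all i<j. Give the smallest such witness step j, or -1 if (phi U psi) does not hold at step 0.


(phi U psi) at 0: need smallest j with psi[j]=1 and phi[i]=1 for all i in [0,j).
Scan from step 0:
  step 0: phi=1, psi=0 -> continue
  step 1: phi=1, psi=0 -> continue
  step 2: phi=1, psi=0 -> continue
  step 3: phi=1, psi=0 -> continue
  step 6: psi=1 and phi held for [0,6) -> witness found
Witness step = 6

6


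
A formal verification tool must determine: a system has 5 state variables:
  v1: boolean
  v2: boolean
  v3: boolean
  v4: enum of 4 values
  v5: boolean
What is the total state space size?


State space = product of domain sizes of all variables.
Domain sizes:
  v1 (boolean): 2
  v2 (boolean): 2
  v3 (boolean): 2
  v4 (enum of 4 values): 4
  v5 (boolean): 2
Product = 2 * 2 * 2 * 4 * 2 = 64

64


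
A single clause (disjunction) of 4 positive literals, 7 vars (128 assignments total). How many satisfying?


Step 1: Total=2^7=128
Step 2: Unsat when all 4 false: 2^3=8
Step 3: Sat=128-8=120

120


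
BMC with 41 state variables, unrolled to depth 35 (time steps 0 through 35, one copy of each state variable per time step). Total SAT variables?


BMC unrolls to depth k, creating one copy of each state var for steps 0..k.
Step count = 35 + 1 = 36 (steps 0 through 35)
Vars per step = 41
Total = 41 * 36 = 1476

1476


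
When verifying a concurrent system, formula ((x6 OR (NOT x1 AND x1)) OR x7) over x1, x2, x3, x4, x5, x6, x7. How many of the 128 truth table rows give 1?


Formula: ((x6 OR (NOT x1 AND x1)) OR x7) over 7 vars (128 rows)
Evaluate each row (x1, x2, x3, x4, x5, x6, x7 as bits, MSB first):
  row 0 [0000000]: ((0 OR (NOT 0 AND 0)) OR 0) -> 0
  row 1 [0000001]: ((0 OR (NOT 0 AND 0)) OR 1) -> 1
  row 2 [0000010]: ((1 OR (NOT 0 AND 0)) OR 0) -> 1
  row 3 [0000011]: ((1 OR (NOT 0 AND 0)) OR 1) -> 1
  row 4 [0000100]: ((0 OR (NOT 0 AND 0)) OR 0) -> 0
  (every remaining row is evaluated the same way; all 128 results are listed next)
Full result column, 8 rows per line (x1,x2,x3,x4 fixed per line; x5,x6,x7 runs 000..111 left to right):
  rows 0-7 [x1,x2,x3,x4=0000]: 01110111  (ones: 6)
  rows 8-15 [x1,x2,x3,x4=0001]: 01110111  (ones: 6)
  rows 16-23 [x1,x2,x3,x4=0010]: 01110111  (ones: 6)
  rows 24-31 [x1,x2,x3,x4=0011]: 01110111  (ones: 6)
  rows 32-39 [x1,x2,x3,x4=0100]: 01110111  (ones: 6)
  rows 40-47 [x1,x2,x3,x4=0101]: 01110111  (ones: 6)
  rows 48-55 [x1,x2,x3,x4=0110]: 01110111  (ones: 6)
  rows 56-63 [x1,x2,x3,x4=0111]: 01110111  (ones: 6)
  rows 64-71 [x1,x2,x3,x4=1000]: 01110111  (ones: 6)
  rows 72-79 [x1,x2,x3,x4=1001]: 01110111  (ones: 6)
  rows 80-87 [x1,x2,x3,x4=1010]: 01110111  (ones: 6)
  rows 88-95 [x1,x2,x3,x4=1011]: 01110111  (ones: 6)
  rows 96-103 [x1,x2,x3,x4=1100]: 01110111  (ones: 6)
  rows 104-111 [x1,x2,x3,x4=1101]: 01110111  (ones: 6)
  rows 112-119 [x1,x2,x3,x4=1110]: 01110111  (ones: 6)
  rows 120-127 [x1,x2,x3,x4=1111]: 01110111  (ones: 6)
Count of 1-rows = 6+6+6+6+6+6+6+6+6+6+6+6+6+6+6+6 = 96

96


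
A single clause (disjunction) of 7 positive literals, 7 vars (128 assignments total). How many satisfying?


Step 1: Total=2^7=128
Step 2: Unsat when all 7 false: 2^0=1
Step 3: Sat=128-1=127

127


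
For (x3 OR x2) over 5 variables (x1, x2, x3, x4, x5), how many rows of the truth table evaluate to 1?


Formula: (x3 OR x2) over 5 vars (32 rows)
Evaluate each row (x1, x2, x3, x4, x5 as bits, MSB first):
  row 0 [00000]: (0 OR 0) -> 0
  row 1 [00001]: (0 OR 0) -> 0
  row 2 [00010]: (0 OR 0) -> 0
  row 3 [00011]: (0 OR 0) -> 0
  row 4 [00100]: (1 OR 0) -> 1
  row 5 [00101]: (1 OR 0) -> 1
  row 6 [00110]: (1 OR 0) -> 1
  row 7 [00111]: (1 OR 0) -> 1
  row 8 [01000]: (0 OR 1) -> 1
  row 9 [01001]: (0 OR 1) -> 1
  row 10 [01010]: (0 OR 1) -> 1
  row 11 [01011]: (0 OR 1) -> 1
  row 12 [01100]: (1 OR 1) -> 1
  row 13 [01101]: (1 OR 1) -> 1
  row 14 [01110]: (1 OR 1) -> 1
  row 15 [01111]: (1 OR 1) -> 1
  row 16 [10000]: (0 OR 0) -> 0
  row 17 [10001]: (0 OR 0) -> 0
  row 18 [10010]: (0 OR 0) -> 0
  row 19 [10011]: (0 OR 0) -> 0
  row 20 [10100]: (1 OR 0) -> 1
  row 21 [10101]: (1 OR 0) -> 1
  row 22 [10110]: (1 OR 0) -> 1
  row 23 [10111]: (1 OR 0) -> 1
  row 24 [11000]: (0 OR 1) -> 1
  row 25 [11001]: (0 OR 1) -> 1
  row 26 [11010]: (0 OR 1) -> 1
  row 27 [11011]: (0 OR 1) -> 1
  row 28 [11100]: (1 OR 1) -> 1
  row 29 [11101]: (1 OR 1) -> 1
  row 30 [11110]: (1 OR 1) -> 1
  row 31 [11111]: (1 OR 1) -> 1
Full result column, 8 rows per line (x1,x2 fixed per line; x3,x4,x5 runs 000..111 left to right):
  rows 0-7 [x1,x2=00]: 00001111  (ones: 4)
  rows 8-15 [x1,x2=01]: 11111111  (ones: 8)
  rows 16-23 [x1,x2=10]: 00001111  (ones: 4)
  rows 24-31 [x1,x2=11]: 11111111  (ones: 8)
Count of 1-rows = 4+8+4+8 = 24

24


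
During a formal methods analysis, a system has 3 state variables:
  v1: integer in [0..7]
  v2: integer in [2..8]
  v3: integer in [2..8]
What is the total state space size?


State space = product of domain sizes of all variables.
Domain sizes:
  v1 (integer in [0..7]): 8
  v2 (integer in [2..8]): 7
  v3 (integer in [2..8]): 7
Product = 8 * 7 * 7 = 392

392


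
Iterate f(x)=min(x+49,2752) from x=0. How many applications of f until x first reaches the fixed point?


Step 1: x=0, cap=2752, increment=49
Step 2: x grows by 49 each step until capped at 2752; fixed point is x=2752
Step 3: iterations = ceil(2752/49) = 57

57


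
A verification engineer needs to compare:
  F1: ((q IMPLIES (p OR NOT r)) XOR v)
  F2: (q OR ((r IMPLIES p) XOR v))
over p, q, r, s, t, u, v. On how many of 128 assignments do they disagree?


F1 = ((q IMPLIES (p OR NOT r)) XOR v)
F2 = (q OR ((r IMPLIES p) XOR v))
Evaluate both on each of 128 rows (bits = p,q,r,s,t,u,v):
  row 0 [0000000]: F1=1 F2=1 -> 0
  row 1 [0000001]: F1=0 F2=0 -> 0
  row 2 [0000010]: F1=1 F2=1 -> 0
  row 3 [0000011]: F1=0 F2=0 -> 0
  row 4 [0000100]: F1=1 F2=1 -> 0
  (every remaining row is evaluated the same way; all 128 results are listed next)
Full result column, 8 rows per line (p,q,r,s fixed per line; t,u,v runs 000..111 left to right):
  rows 0-7 [p,q,r,s=0000]: 00000000  (ones: 0)
  rows 8-15 [p,q,r,s=0001]: 00000000  (ones: 0)
  rows 16-23 [p,q,r,s=0010]: 11111111  (ones: 8)
  rows 24-31 [p,q,r,s=0011]: 11111111  (ones: 8)
  rows 32-39 [p,q,r,s=0100]: 01010101  (ones: 4)
  rows 40-47 [p,q,r,s=0101]: 01010101  (ones: 4)
  rows 48-55 [p,q,r,s=0110]: 10101010  (ones: 4)
  rows 56-63 [p,q,r,s=0111]: 10101010  (ones: 4)
  rows 64-71 [p,q,r,s=1000]: 00000000  (ones: 0)
  rows 72-79 [p,q,r,s=1001]: 00000000  (ones: 0)
  rows 80-87 [p,q,r,s=1010]: 00000000  (ones: 0)
  rows 88-95 [p,q,r,s=1011]: 00000000  (ones: 0)
  rows 96-103 [p,q,r,s=1100]: 01010101  (ones: 4)
  rows 104-111 [p,q,r,s=1101]: 01010101  (ones: 4)
  rows 112-119 [p,q,r,s=1110]: 01010101  (ones: 4)
  rows 120-127 [p,q,r,s=1111]: 01010101  (ones: 4)
Disagreements = 0+0+8+8+4+4+4+4+0+0+0+0+4+4+4+4 = 48

48


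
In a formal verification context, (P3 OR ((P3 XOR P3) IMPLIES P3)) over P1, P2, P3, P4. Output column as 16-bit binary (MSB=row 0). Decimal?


Formula: (P3 OR ((P3 XOR P3) IMPLIES P3)) over P1, P2, P3, P4 (16 rows)
Evaluate each row (bits = P1,P2,P3,P4, MSB first):
  row 0 [0000]: (0 OR ((0 XOR 0) IMPLIES 0)) -> 1
  row 1 [0001]: (0 OR ((0 XOR 0) IMPLIES 0)) -> 1
  row 2 [0010]: (1 OR ((1 XOR 1) IMPLIES 1)) -> 1
  row 3 [0011]: (1 OR ((1 XOR 1) IMPLIES 1)) -> 1
  row 4 [0100]: (0 OR ((0 XOR 0) IMPLIES 0)) -> 1
  row 5 [0101]: (0 OR ((0 XOR 0) IMPLIES 0)) -> 1
  row 6 [0110]: (1 OR ((1 XOR 1) IMPLIES 1)) -> 1
  row 7 [0111]: (1 OR ((1 XOR 1) IMPLIES 1)) -> 1
  row 8 [1000]: (0 OR ((0 XOR 0) IMPLIES 0)) -> 1
  row 9 [1001]: (0 OR ((0 XOR 0) IMPLIES 0)) -> 1
  row 10 [1010]: (1 OR ((1 XOR 1) IMPLIES 1)) -> 1
  row 11 [1011]: (1 OR ((1 XOR 1) IMPLIES 1)) -> 1
  row 12 [1100]: (0 OR ((0 XOR 0) IMPLIES 0)) -> 1
  row 13 [1101]: (0 OR ((0 XOR 0) IMPLIES 0)) -> 1
  row 14 [1110]: (1 OR ((1 XOR 1) IMPLIES 1)) -> 1
  row 15 [1111]: (1 OR ((1 XOR 1) IMPLIES 1)) -> 1
Full result column, 4 rows per line (P1,P2 fixed per line; P3,P4 runs 00..11 left to right):
  rows 0-3 [P1,P2=00]: 1111  = hex F
  rows 4-7 [P1,P2=01]: 1111  = hex F
  rows 8-11 [P1,P2=10]: 1111  = hex F
  rows 12-15 [P1,P2=11]: 1111  = hex F
Output column (row 0 .. row 15) = 1111111111111111
Output column grouped in 4s = 1111 1111 1111 1111 = 0xFFFF
Convert to decimal digit by digit (value = value*16 + digit):
  F -> 15
  15*16 + 15 (F) = 255
  255*16 + 15 (F) = 4095
  4095*16 + 15 (F) = 65535
Decimal = 65535

65535


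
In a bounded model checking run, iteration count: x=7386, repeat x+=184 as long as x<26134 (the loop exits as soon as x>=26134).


Step 1: x goes from 7386 toward 26134 by 184; the body runs while x<26134, so iterations = ceil((bound-start)/step)
Step 2: Distance=18748
Step 3: ceil(18748/184)=102

102


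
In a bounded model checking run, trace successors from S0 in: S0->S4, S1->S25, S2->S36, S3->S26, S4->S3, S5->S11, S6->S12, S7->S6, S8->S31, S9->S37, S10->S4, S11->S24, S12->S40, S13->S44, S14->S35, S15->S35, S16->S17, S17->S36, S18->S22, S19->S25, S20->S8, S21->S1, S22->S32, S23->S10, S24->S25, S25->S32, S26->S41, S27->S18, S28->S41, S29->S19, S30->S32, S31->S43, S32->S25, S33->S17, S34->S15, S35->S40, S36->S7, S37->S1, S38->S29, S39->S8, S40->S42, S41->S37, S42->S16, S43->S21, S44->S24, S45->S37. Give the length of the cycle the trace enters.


Trace from S0 until a state repeats:
  S0 -> S4 -> S3 -> S26 -> S41 -> S37 -> S1 -> S25 -> S32 -> S25
S25 first seen at step 7, revisited at step 9.
Cycle length = 9 - 7 = 2

2


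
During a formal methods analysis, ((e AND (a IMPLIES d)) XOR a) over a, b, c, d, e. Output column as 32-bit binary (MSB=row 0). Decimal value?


Formula: ((e AND (a IMPLIES d)) XOR a) over a, b, c, d, e (32 rows)
Evaluate each row (bits = a,b,c,d,e, MSB first):
  row 0 [00000]: ((0 AND (0 IMPLIES 0)) XOR 0) -> 0
  row 1 [00001]: ((1 AND (0 IMPLIES 0)) XOR 0) -> 1
  row 2 [00010]: ((0 AND (0 IMPLIES 1)) XOR 0) -> 0
  row 3 [00011]: ((1 AND (0 IMPLIES 1)) XOR 0) -> 1
  row 4 [00100]: ((0 AND (0 IMPLIES 0)) XOR 0) -> 0
  row 5 [00101]: ((1 AND (0 IMPLIES 0)) XOR 0) -> 1
  row 6 [00110]: ((0 AND (0 IMPLIES 1)) XOR 0) -> 0
  row 7 [00111]: ((1 AND (0 IMPLIES 1)) XOR 0) -> 1
  row 8 [01000]: ((0 AND (0 IMPLIES 0)) XOR 0) -> 0
  row 9 [01001]: ((1 AND (0 IMPLIES 0)) XOR 0) -> 1
  row 10 [01010]: ((0 AND (0 IMPLIES 1)) XOR 0) -> 0
  row 11 [01011]: ((1 AND (0 IMPLIES 1)) XOR 0) -> 1
  row 12 [01100]: ((0 AND (0 IMPLIES 0)) XOR 0) -> 0
  row 13 [01101]: ((1 AND (0 IMPLIES 0)) XOR 0) -> 1
  row 14 [01110]: ((0 AND (0 IMPLIES 1)) XOR 0) -> 0
  row 15 [01111]: ((1 AND (0 IMPLIES 1)) XOR 0) -> 1
  row 16 [10000]: ((0 AND (1 IMPLIES 0)) XOR 1) -> 1
  row 17 [10001]: ((1 AND (1 IMPLIES 0)) XOR 1) -> 1
  row 18 [10010]: ((0 AND (1 IMPLIES 1)) XOR 1) -> 1
  row 19 [10011]: ((1 AND (1 IMPLIES 1)) XOR 1) -> 0
  row 20 [10100]: ((0 AND (1 IMPLIES 0)) XOR 1) -> 1
  row 21 [10101]: ((1 AND (1 IMPLIES 0)) XOR 1) -> 1
  row 22 [10110]: ((0 AND (1 IMPLIES 1)) XOR 1) -> 1
  row 23 [10111]: ((1 AND (1 IMPLIES 1)) XOR 1) -> 0
  row 24 [11000]: ((0 AND (1 IMPLIES 0)) XOR 1) -> 1
  row 25 [11001]: ((1 AND (1 IMPLIES 0)) XOR 1) -> 1
  row 26 [11010]: ((0 AND (1 IMPLIES 1)) XOR 1) -> 1
  row 27 [11011]: ((1 AND (1 IMPLIES 1)) XOR 1) -> 0
  row 28 [11100]: ((0 AND (1 IMPLIES 0)) XOR 1) -> 1
  row 29 [11101]: ((1 AND (1 IMPLIES 0)) XOR 1) -> 1
  row 30 [11110]: ((0 AND (1 IMPLIES 1)) XOR 1) -> 1
  row 31 [11111]: ((1 AND (1 IMPLIES 1)) XOR 1) -> 0
Full result column, 4 rows per line (a,b,c fixed per line; d,e runs 00..11 left to right):
  rows 0-3 [a,b,c=000]: 0101  = hex 5
  rows 4-7 [a,b,c=001]: 0101  = hex 5
  rows 8-11 [a,b,c=010]: 0101  = hex 5
  rows 12-15 [a,b,c=011]: 0101  = hex 5
  rows 16-19 [a,b,c=100]: 1110  = hex E
  rows 20-23 [a,b,c=101]: 1110  = hex E
  rows 24-27 [a,b,c=110]: 1110  = hex E
  rows 28-31 [a,b,c=111]: 1110  = hex E
Output column (row 0 .. row 31) = 01010101010101011110111011101110
Output column grouped in 4s = 0101 0101 0101 0101 1110 1110 1110 1110 = 0x5555EEEE
Convert to decimal digit by digit (value = value*16 + digit):
  5 -> 5
  5*16 + 5 = 85
  85*16 + 5 = 1365
  1365*16 + 5 = 21845
  21845*16 + 14 (E) = 349534
  349534*16 + 14 (E) = 5592558
  5592558*16 + 14 (E) = 89480942
  89480942*16 + 14 (E) = 1431695086
Decimal = 1431695086

1431695086


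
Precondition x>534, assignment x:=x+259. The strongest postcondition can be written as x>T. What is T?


Formula: sp(P, x:=E) = exists old_x. (x = E[old_x/x]) AND P[old_x/x] (old_x is the value of x before the assignment; eliminate old_x by solving x = E[old_x/x] for old_x)
Step 1: Precondition P: x>534, i.e. old_x > 534
Step 2: Assignment gives x = old_x + 259, so old_x = x - 259
Step 3: Substitute into P: x - 259 > 534
Step 4: Simplify: x > 534+259 = 793

793


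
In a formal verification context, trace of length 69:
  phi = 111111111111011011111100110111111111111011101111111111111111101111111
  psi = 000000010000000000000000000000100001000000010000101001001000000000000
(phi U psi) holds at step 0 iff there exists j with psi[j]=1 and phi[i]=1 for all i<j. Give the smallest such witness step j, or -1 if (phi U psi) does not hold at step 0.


(phi U psi) at 0: need smallest j with psi[j]=1 and phi[i]=1 for all i in [0,j).
Scan from step 0:
  step 0: phi=1, psi=0 -> continue
  step 1: phi=1, psi=0 -> continue
  step 2: phi=1, psi=0 -> continue
  step 3: phi=1, psi=0 -> continue
  step 7: psi=1 and phi held for [0,7) -> witness found
Witness step = 7

7


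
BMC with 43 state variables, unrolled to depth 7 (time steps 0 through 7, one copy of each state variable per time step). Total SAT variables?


BMC unrolls to depth k, creating one copy of each state var for steps 0..k.
Step count = 7 + 1 = 8 (steps 0 through 7)
Vars per step = 43
Total = 43 * 8 = 344

344


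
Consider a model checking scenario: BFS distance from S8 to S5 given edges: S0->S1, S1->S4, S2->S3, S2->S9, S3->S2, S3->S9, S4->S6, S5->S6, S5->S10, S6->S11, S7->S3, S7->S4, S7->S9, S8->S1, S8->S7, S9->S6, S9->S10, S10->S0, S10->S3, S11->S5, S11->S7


BFS layer-by-layer from S8:
  dist 0: {S8}
  dist 1: {S1, S7}
  dist 2: {S3, S4, S9}
  dist 3: {S2, S6, S10}
  dist 4: {S0, S11}
  dist 5: {S5}
  -> S5 reached at distance 5
Shortest path length = 5

5


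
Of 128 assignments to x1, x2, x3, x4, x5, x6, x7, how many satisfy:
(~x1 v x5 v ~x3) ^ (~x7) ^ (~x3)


CNF with 3 clauses over 7 vars (128 assignments).
An assignment satisfies CNF iff every clause has >=1 true literal.
Check each row (bits = x1,x2,x3,x4,x5,x6,x7; clause T/F shown):
  row 0 [0000000]: clauses=TTT -> 1
  row 1 [0000001]: clauses=TFT -> 0
  row 2 [0000010]: clauses=TTT -> 1
  row 3 [0000011]: clauses=TFT -> 0
  row 4 [0000100]: clauses=TTT -> 1
  (every remaining row is evaluated the same way; all 128 results are listed next)
Full result column, 8 rows per line (x1,x2,x3,x4 fixed per line; x5,x6,x7 runs 000..111 left to right):
  rows 0-7 [x1,x2,x3,x4=0000]: 10101010  (ones: 4)
  rows 8-15 [x1,x2,x3,x4=0001]: 10101010  (ones: 4)
  rows 16-23 [x1,x2,x3,x4=0010]: 00000000  (ones: 0)
  rows 24-31 [x1,x2,x3,x4=0011]: 00000000  (ones: 0)
  rows 32-39 [x1,x2,x3,x4=0100]: 10101010  (ones: 4)
  rows 40-47 [x1,x2,x3,x4=0101]: 10101010  (ones: 4)
  rows 48-55 [x1,x2,x3,x4=0110]: 00000000  (ones: 0)
  rows 56-63 [x1,x2,x3,x4=0111]: 00000000  (ones: 0)
  rows 64-71 [x1,x2,x3,x4=1000]: 10101010  (ones: 4)
  rows 72-79 [x1,x2,x3,x4=1001]: 10101010  (ones: 4)
  rows 80-87 [x1,x2,x3,x4=1010]: 00000000  (ones: 0)
  rows 88-95 [x1,x2,x3,x4=1011]: 00000000  (ones: 0)
  rows 96-103 [x1,x2,x3,x4=1100]: 10101010  (ones: 4)
  rows 104-111 [x1,x2,x3,x4=1101]: 10101010  (ones: 4)
  rows 112-119 [x1,x2,x3,x4=1110]: 00000000  (ones: 0)
  rows 120-127 [x1,x2,x3,x4=1111]: 00000000  (ones: 0)
Satisfying assignments = 4+4+0+0+4+4+0+0+4+4+0+0+4+4+0+0 = 32

32


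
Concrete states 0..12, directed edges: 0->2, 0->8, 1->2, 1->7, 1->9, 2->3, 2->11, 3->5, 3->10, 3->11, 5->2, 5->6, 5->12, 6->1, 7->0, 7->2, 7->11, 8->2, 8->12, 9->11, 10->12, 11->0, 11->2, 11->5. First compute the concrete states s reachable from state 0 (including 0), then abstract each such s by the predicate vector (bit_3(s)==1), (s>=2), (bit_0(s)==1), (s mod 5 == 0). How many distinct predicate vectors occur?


BFS from 0:
Concrete reachable: {0, 1, 2, 3, 5, 6, 7, 8, 9, 10, 11, 12}
Abstract via predicates (bit_3(s)==1), (s>=2), (bit_0(s)==1), (s mod 5 == 0):
  (0,0,0,1) <- {0}
  (0,0,1,0) <- {1}
  (0,1,0,0) <- {2, 6}
  (0,1,1,0) <- {3, 7}
  (0,1,1,1) <- {5}
  (1,1,0,0) <- {8, 12}
  (1,1,0,1) <- {10}
  (1,1,1,0) <- {9, 11}
Distinct abstract states = 8

8


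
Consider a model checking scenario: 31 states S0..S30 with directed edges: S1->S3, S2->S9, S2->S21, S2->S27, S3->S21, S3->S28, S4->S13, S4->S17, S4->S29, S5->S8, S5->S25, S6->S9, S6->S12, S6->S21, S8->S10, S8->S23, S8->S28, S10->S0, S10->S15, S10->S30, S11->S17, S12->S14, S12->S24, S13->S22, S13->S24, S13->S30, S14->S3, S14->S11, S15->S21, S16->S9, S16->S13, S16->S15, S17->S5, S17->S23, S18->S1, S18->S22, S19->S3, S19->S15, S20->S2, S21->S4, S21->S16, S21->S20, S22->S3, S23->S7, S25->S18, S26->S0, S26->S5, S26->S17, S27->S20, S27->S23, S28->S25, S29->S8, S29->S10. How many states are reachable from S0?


BFS from S0:
  layer 0: {S0}
Reachable set: {S0}
Count = 1

1


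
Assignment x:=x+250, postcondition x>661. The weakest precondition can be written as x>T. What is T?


Formula: wp(x:=E, P) = P[E/x] (substitute E for x in postcondition)
Step 1: Postcondition: x>661
Step 2: Substitute x+250 for x: x+250>661
Step 3: Solve for x: x > 661-250 = 411

411


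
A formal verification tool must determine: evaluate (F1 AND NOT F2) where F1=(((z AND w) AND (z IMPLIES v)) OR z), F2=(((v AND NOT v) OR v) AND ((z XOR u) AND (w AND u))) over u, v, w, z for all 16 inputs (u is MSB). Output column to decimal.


F1 = (((z AND w) AND (z IMPLIES v)) OR z)
F2 = (((v AND NOT v) OR v) AND ((z XOR u) AND (w AND u)))
Counterexample to F1=>F2 is where F1=1 and F2=0.
Evaluate each row (bits = u,v,w,z, MSB first):
  row 0 [0000]: F1=0 F2=0 -> F1&~F2 -> 0
  row 1 [0001]: F1=1 F2=0 -> F1&~F2 -> 1
  row 2 [0010]: F1=0 F2=0 -> F1&~F2 -> 0
  row 3 [0011]: F1=1 F2=0 -> F1&~F2 -> 1
  row 4 [0100]: F1=0 F2=0 -> F1&~F2 -> 0
  row 5 [0101]: F1=1 F2=0 -> F1&~F2 -> 1
  row 6 [0110]: F1=0 F2=0 -> F1&~F2 -> 0
  row 7 [0111]: F1=1 F2=0 -> F1&~F2 -> 1
  row 8 [1000]: F1=0 F2=0 -> F1&~F2 -> 0
  row 9 [1001]: F1=1 F2=0 -> F1&~F2 -> 1
  row 10 [1010]: F1=0 F2=0 -> F1&~F2 -> 0
  row 11 [1011]: F1=1 F2=0 -> F1&~F2 -> 1
  row 12 [1100]: F1=0 F2=0 -> F1&~F2 -> 0
  row 13 [1101]: F1=1 F2=0 -> F1&~F2 -> 1
  row 14 [1110]: F1=0 F2=1 -> F1&~F2 -> 0
  row 15 [1111]: F1=1 F2=0 -> F1&~F2 -> 1
Full result column, 4 rows per line (u,v fixed per line; w,z runs 00..11 left to right):
  rows 0-3 [u,v=00]: 0101  = hex 5
  rows 4-7 [u,v=01]: 0101  = hex 5
  rows 8-11 [u,v=10]: 0101  = hex 5
  rows 12-15 [u,v=11]: 0101  = hex 5
Counterexample vector (row 0 .. row 15) = 0101010101010101
Output column grouped in 4s = 0101 0101 0101 0101 = 0x5555
Convert to decimal digit by digit (value = value*16 + digit):
  5 -> 5
  5*16 + 5 = 85
  85*16 + 5 = 1365
  1365*16 + 5 = 21845
Decimal = 21845

21845


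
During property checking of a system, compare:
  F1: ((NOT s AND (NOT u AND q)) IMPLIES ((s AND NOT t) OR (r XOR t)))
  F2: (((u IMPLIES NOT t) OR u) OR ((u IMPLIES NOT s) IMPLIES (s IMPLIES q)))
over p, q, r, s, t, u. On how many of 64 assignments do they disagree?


F1 = ((NOT s AND (NOT u AND q)) IMPLIES ((s AND NOT t) OR (r XOR t)))
F2 = (((u IMPLIES NOT t) OR u) OR ((u IMPLIES NOT s) IMPLIES (s IMPLIES q)))
Evaluate both on each of 64 rows (bits = p,q,r,s,t,u):
  row 0 [000000]: F1=1 F2=1 -> 0
  row 1 [000001]: F1=1 F2=1 -> 0
  row 2 [000010]: F1=1 F2=1 -> 0
  row 3 [000011]: F1=1 F2=1 -> 0
  row 4 [000100]: F1=1 F2=1 -> 0
  (every remaining row is evaluated the same way; all 64 results are listed next)
Full result column, 8 rows per line (p,q,r fixed per line; s,t,u runs 000..111 left to right):
  rows 0-7 [p,q,r=000]: 00000000  (ones: 0)
  rows 8-15 [p,q,r=001]: 00000000  (ones: 0)
  rows 16-23 [p,q,r=010]: 10000000  (ones: 1)
  rows 24-31 [p,q,r=011]: 00100000  (ones: 1)
  rows 32-39 [p,q,r=100]: 00000000  (ones: 0)
  rows 40-47 [p,q,r=101]: 00000000  (ones: 0)
  rows 48-55 [p,q,r=110]: 10000000  (ones: 1)
  rows 56-63 [p,q,r=111]: 00100000  (ones: 1)
Disagreements = 0+0+1+1+0+0+1+1 = 4

4


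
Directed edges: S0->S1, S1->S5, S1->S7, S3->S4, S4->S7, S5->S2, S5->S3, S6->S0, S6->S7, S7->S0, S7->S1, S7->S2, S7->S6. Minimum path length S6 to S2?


BFS layer-by-layer from S6:
  dist 0: {S6}
  dist 1: {S0, S7}
  dist 2: {S1, S2}
  -> S2 reached at distance 2
Shortest path length = 2

2


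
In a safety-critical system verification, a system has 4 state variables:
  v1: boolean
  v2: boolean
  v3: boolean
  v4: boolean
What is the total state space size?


State space = product of domain sizes of all variables.
Domain sizes:
  v1 (boolean): 2
  v2 (boolean): 2
  v3 (boolean): 2
  v4 (boolean): 2
Product = 2 * 2 * 2 * 2 = 16

16


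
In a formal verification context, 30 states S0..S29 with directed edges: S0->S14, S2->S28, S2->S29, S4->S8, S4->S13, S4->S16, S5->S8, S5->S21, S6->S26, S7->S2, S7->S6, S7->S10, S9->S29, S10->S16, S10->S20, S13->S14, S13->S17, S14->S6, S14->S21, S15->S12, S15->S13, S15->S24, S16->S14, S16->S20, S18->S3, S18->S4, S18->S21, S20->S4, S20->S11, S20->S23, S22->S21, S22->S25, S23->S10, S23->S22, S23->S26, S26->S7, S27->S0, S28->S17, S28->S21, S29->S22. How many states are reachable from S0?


BFS from S0:
  layer 0: {S0}
  layer 1: {S14}
  layer 2: {S6, S21}
  layer 3: {S26}
  layer 4: {S7}
  layer 5: {S2, S10}
  layer 6: {S16, S20, S28, S29}
  layer 7: {S4, S11, S17, S22, S23}
  layer 8: {S8, S13, S25}
Reachable set: {S0, S2, S4, S6, S7, S8, S10, S11, S13, S14, S16, S17, S20, S21, S22, S23, S25, S26, S28, S29}
Count = 20

20


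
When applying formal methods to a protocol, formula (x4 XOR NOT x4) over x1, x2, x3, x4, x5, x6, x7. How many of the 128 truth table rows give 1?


Formula: (x4 XOR NOT x4) over 7 vars (128 rows)
Evaluate each row (x1, x2, x3, x4, x5, x6, x7 as bits, MSB first):
  row 0 [0000000]: (0 XOR NOT 0) -> 1
  row 1 [0000001]: (0 XOR NOT 0) -> 1
  row 2 [0000010]: (0 XOR NOT 0) -> 1
  row 3 [0000011]: (0 XOR NOT 0) -> 1
  row 4 [0000100]: (0 XOR NOT 0) -> 1
  (every remaining row is evaluated the same way; all 128 results are listed next)
Full result column, 8 rows per line (x1,x2,x3,x4 fixed per line; x5,x6,x7 runs 000..111 left to right):
  rows 0-7 [x1,x2,x3,x4=0000]: 11111111  (ones: 8)
  rows 8-15 [x1,x2,x3,x4=0001]: 11111111  (ones: 8)
  rows 16-23 [x1,x2,x3,x4=0010]: 11111111  (ones: 8)
  rows 24-31 [x1,x2,x3,x4=0011]: 11111111  (ones: 8)
  rows 32-39 [x1,x2,x3,x4=0100]: 11111111  (ones: 8)
  rows 40-47 [x1,x2,x3,x4=0101]: 11111111  (ones: 8)
  rows 48-55 [x1,x2,x3,x4=0110]: 11111111  (ones: 8)
  rows 56-63 [x1,x2,x3,x4=0111]: 11111111  (ones: 8)
  rows 64-71 [x1,x2,x3,x4=1000]: 11111111  (ones: 8)
  rows 72-79 [x1,x2,x3,x4=1001]: 11111111  (ones: 8)
  rows 80-87 [x1,x2,x3,x4=1010]: 11111111  (ones: 8)
  rows 88-95 [x1,x2,x3,x4=1011]: 11111111  (ones: 8)
  rows 96-103 [x1,x2,x3,x4=1100]: 11111111  (ones: 8)
  rows 104-111 [x1,x2,x3,x4=1101]: 11111111  (ones: 8)
  rows 112-119 [x1,x2,x3,x4=1110]: 11111111  (ones: 8)
  rows 120-127 [x1,x2,x3,x4=1111]: 11111111  (ones: 8)
Count of 1-rows = 8+8+8+8+8+8+8+8+8+8+8+8+8+8+8+8 = 128

128


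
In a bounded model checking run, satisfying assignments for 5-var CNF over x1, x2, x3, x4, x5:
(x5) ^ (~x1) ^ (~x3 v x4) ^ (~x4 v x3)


CNF with 4 clauses over 5 vars (32 assignments).
An assignment satisfies CNF iff every clause has >=1 true literal.
Check each row (bits = x1,x2,x3,x4,x5; clause T/F shown):
  row 0 [00000]: clauses=FTTT -> 0
  row 1 [00001]: clauses=TTTT -> 1
  row 2 [00010]: clauses=FTTF -> 0
  row 3 [00011]: clauses=TTTF -> 0
  row 4 [00100]: clauses=FTFT -> 0
  row 5 [00101]: clauses=TTFT -> 0
  row 6 [00110]: clauses=FTTT -> 0
  row 7 [00111]: clauses=TTTT -> 1
  row 8 [01000]: clauses=FTTT -> 0
  row 9 [01001]: clauses=TTTT -> 1
  row 10 [01010]: clauses=FTTF -> 0
  row 11 [01011]: clauses=TTTF -> 0
  row 12 [01100]: clauses=FTFT -> 0
  row 13 [01101]: clauses=TTFT -> 0
  row 14 [01110]: clauses=FTTT -> 0
  row 15 [01111]: clauses=TTTT -> 1
  row 16 [10000]: clauses=FFTT -> 0
  row 17 [10001]: clauses=TFTT -> 0
  row 18 [10010]: clauses=FFTF -> 0
  row 19 [10011]: clauses=TFTF -> 0
  row 20 [10100]: clauses=FFFT -> 0
  row 21 [10101]: clauses=TFFT -> 0
  row 22 [10110]: clauses=FFTT -> 0
  row 23 [10111]: clauses=TFTT -> 0
  row 24 [11000]: clauses=FFTT -> 0
  row 25 [11001]: clauses=TFTT -> 0
  row 26 [11010]: clauses=FFTF -> 0
  row 27 [11011]: clauses=TFTF -> 0
  row 28 [11100]: clauses=FFFT -> 0
  row 29 [11101]: clauses=TFFT -> 0
  row 30 [11110]: clauses=FFTT -> 0
  row 31 [11111]: clauses=TFTT -> 0
Full result column, 8 rows per line (x1,x2 fixed per line; x3,x4,x5 runs 000..111 left to right):
  rows 0-7 [x1,x2=00]: 01000001  (ones: 2)
  rows 8-15 [x1,x2=01]: 01000001  (ones: 2)
  rows 16-23 [x1,x2=10]: 00000000  (ones: 0)
  rows 24-31 [x1,x2=11]: 00000000  (ones: 0)
Satisfying assignments = 2+2+0+0 = 4

4


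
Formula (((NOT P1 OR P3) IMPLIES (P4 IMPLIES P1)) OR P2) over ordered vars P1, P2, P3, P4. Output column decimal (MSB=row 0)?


Formula: (((NOT P1 OR P3) IMPLIES (P4 IMPLIES P1)) OR P2) over P1, P2, P3, P4 (16 rows)
Evaluate each row (bits = P1,P2,P3,P4, MSB first):
  row 0 [0000]: (((NOT 0 OR 0) IMPLIES (0 IMPLIES 0)) OR 0) -> 1
  row 1 [0001]: (((NOT 0 OR 0) IMPLIES (1 IMPLIES 0)) OR 0) -> 0
  row 2 [0010]: (((NOT 0 OR 1) IMPLIES (0 IMPLIES 0)) OR 0) -> 1
  row 3 [0011]: (((NOT 0 OR 1) IMPLIES (1 IMPLIES 0)) OR 0) -> 0
  row 4 [0100]: (((NOT 0 OR 0) IMPLIES (0 IMPLIES 0)) OR 1) -> 1
  row 5 [0101]: (((NOT 0 OR 0) IMPLIES (1 IMPLIES 0)) OR 1) -> 1
  row 6 [0110]: (((NOT 0 OR 1) IMPLIES (0 IMPLIES 0)) OR 1) -> 1
  row 7 [0111]: (((NOT 0 OR 1) IMPLIES (1 IMPLIES 0)) OR 1) -> 1
  row 8 [1000]: (((NOT 1 OR 0) IMPLIES (0 IMPLIES 1)) OR 0) -> 1
  row 9 [1001]: (((NOT 1 OR 0) IMPLIES (1 IMPLIES 1)) OR 0) -> 1
  row 10 [1010]: (((NOT 1 OR 1) IMPLIES (0 IMPLIES 1)) OR 0) -> 1
  row 11 [1011]: (((NOT 1 OR 1) IMPLIES (1 IMPLIES 1)) OR 0) -> 1
  row 12 [1100]: (((NOT 1 OR 0) IMPLIES (0 IMPLIES 1)) OR 1) -> 1
  row 13 [1101]: (((NOT 1 OR 0) IMPLIES (1 IMPLIES 1)) OR 1) -> 1
  row 14 [1110]: (((NOT 1 OR 1) IMPLIES (0 IMPLIES 1)) OR 1) -> 1
  row 15 [1111]: (((NOT 1 OR 1) IMPLIES (1 IMPLIES 1)) OR 1) -> 1
Full result column, 4 rows per line (P1,P2 fixed per line; P3,P4 runs 00..11 left to right):
  rows 0-3 [P1,P2=00]: 1010  = hex A
  rows 4-7 [P1,P2=01]: 1111  = hex F
  rows 8-11 [P1,P2=10]: 1111  = hex F
  rows 12-15 [P1,P2=11]: 1111  = hex F
Output column (row 0 .. row 15) = 1010111111111111
Output column grouped in 4s = 1010 1111 1111 1111 = 0xAFFF
Convert to decimal digit by digit (value = value*16 + digit):
  A -> 10
  10*16 + 15 (F) = 175
  175*16 + 15 (F) = 2815
  2815*16 + 15 (F) = 45055
Decimal = 45055

45055


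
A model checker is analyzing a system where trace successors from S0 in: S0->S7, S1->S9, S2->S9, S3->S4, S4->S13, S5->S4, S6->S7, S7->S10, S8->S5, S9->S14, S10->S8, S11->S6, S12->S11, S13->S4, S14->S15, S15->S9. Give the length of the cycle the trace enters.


Trace from S0 until a state repeats:
  S0 -> S7 -> S10 -> S8 -> S5 -> S4 -> S13 -> S4
S4 first seen at step 5, revisited at step 7.
Cycle length = 7 - 5 = 2

2


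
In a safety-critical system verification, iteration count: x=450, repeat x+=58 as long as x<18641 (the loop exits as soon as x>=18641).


Step 1: x goes from 450 toward 18641 by 58; the body runs while x<18641, so iterations = ceil((bound-start)/step)
Step 2: Distance=18191
Step 3: ceil(18191/58)=314

314


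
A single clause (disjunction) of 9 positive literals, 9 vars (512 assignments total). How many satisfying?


Step 1: Total=2^9=512
Step 2: Unsat when all 9 false: 2^0=1
Step 3: Sat=512-1=511

511


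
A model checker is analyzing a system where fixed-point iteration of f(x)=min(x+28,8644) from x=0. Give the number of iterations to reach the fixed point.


Step 1: x=0, cap=8644, increment=28
Step 2: x grows by 28 each step until capped at 8644; fixed point is x=8644
Step 3: iterations = ceil(8644/28) = 309

309


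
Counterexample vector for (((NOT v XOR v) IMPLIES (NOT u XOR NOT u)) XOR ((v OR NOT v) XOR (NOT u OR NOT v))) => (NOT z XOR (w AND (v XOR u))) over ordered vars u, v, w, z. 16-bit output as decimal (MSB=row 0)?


F1 = (((NOT v XOR v) IMPLIES (NOT u XOR NOT u)) XOR ((v OR NOT v) XOR (NOT u OR NOT v)))
F2 = (NOT z XOR (w AND (v XOR u)))
Counterexample to F1=>F2 is where F1=1 and F2=0.
Evaluate each row (bits = u,v,w,z, MSB first):
  row 0 [0000]: F1=0 F2=1 -> F1&~F2 -> 0
  row 1 [0001]: F1=0 F2=0 -> F1&~F2 -> 0
  row 2 [0010]: F1=0 F2=1 -> F1&~F2 -> 0
  row 3 [0011]: F1=0 F2=0 -> F1&~F2 -> 0
  row 4 [0100]: F1=0 F2=1 -> F1&~F2 -> 0
  row 5 [0101]: F1=0 F2=0 -> F1&~F2 -> 0
  row 6 [0110]: F1=0 F2=0 -> F1&~F2 -> 0
  row 7 [0111]: F1=0 F2=1 -> F1&~F2 -> 0
  row 8 [1000]: F1=0 F2=1 -> F1&~F2 -> 0
  row 9 [1001]: F1=0 F2=0 -> F1&~F2 -> 0
  row 10 [1010]: F1=0 F2=0 -> F1&~F2 -> 0
  row 11 [1011]: F1=0 F2=1 -> F1&~F2 -> 0
  row 12 [1100]: F1=1 F2=1 -> F1&~F2 -> 0
  row 13 [1101]: F1=1 F2=0 -> F1&~F2 -> 1
  row 14 [1110]: F1=1 F2=1 -> F1&~F2 -> 0
  row 15 [1111]: F1=1 F2=0 -> F1&~F2 -> 1
Full result column, 4 rows per line (u,v fixed per line; w,z runs 00..11 left to right):
  rows 0-3 [u,v=00]: 0000  = hex 0
  rows 4-7 [u,v=01]: 0000  = hex 0
  rows 8-11 [u,v=10]: 0000  = hex 0
  rows 12-15 [u,v=11]: 0101  = hex 5
Counterexample vector (row 0 .. row 15) = 0000000000000101
Output column grouped in 4s = 0000 0000 0000 0101 = 0x0005
Convert to decimal digit by digit (value = value*16 + digit):
  0 -> 0
  0*16 + 0 = 0
  0*16 + 0 = 0
  0*16 + 5 = 5
Decimal = 5

5


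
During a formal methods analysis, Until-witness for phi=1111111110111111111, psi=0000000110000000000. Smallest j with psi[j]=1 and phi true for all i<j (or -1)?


(phi U psi) at 0: need smallest j with psi[j]=1 and phi[i]=1 for all i in [0,j).
Scan from step 0:
  step 0: phi=1, psi=0 -> continue
  step 1: phi=1, psi=0 -> continue
  step 2: phi=1, psi=0 -> continue
  step 3: phi=1, psi=0 -> continue
  step 7: psi=1 and phi held for [0,7) -> witness found
Witness step = 7

7


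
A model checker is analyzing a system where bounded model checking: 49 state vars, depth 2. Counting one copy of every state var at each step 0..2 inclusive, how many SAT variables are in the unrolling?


BMC unrolls to depth k, creating one copy of each state var for steps 0..k.
Step count = 2 + 1 = 3 (steps 0 through 2)
Vars per step = 49
Total = 49 * 3 = 147

147


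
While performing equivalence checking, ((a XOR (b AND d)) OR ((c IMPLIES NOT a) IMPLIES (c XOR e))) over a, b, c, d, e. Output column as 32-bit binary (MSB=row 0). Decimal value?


Formula: ((a XOR (b AND d)) OR ((c IMPLIES NOT a) IMPLIES (c XOR e))) over a, b, c, d, e (32 rows)
Evaluate each row (bits = a,b,c,d,e, MSB first):
  row 0 [00000]: ((0 XOR (0 AND 0)) OR ((0 IMPLIES NOT 0) IMPLIES (0 XOR 0))) -> 0
  row 1 [00001]: ((0 XOR (0 AND 0)) OR ((0 IMPLIES NOT 0) IMPLIES (0 XOR 1))) -> 1
  row 2 [00010]: ((0 XOR (0 AND 1)) OR ((0 IMPLIES NOT 0) IMPLIES (0 XOR 0))) -> 0
  row 3 [00011]: ((0 XOR (0 AND 1)) OR ((0 IMPLIES NOT 0) IMPLIES (0 XOR 1))) -> 1
  row 4 [00100]: ((0 XOR (0 AND 0)) OR ((1 IMPLIES NOT 0) IMPLIES (1 XOR 0))) -> 1
  row 5 [00101]: ((0 XOR (0 AND 0)) OR ((1 IMPLIES NOT 0) IMPLIES (1 XOR 1))) -> 0
  row 6 [00110]: ((0 XOR (0 AND 1)) OR ((1 IMPLIES NOT 0) IMPLIES (1 XOR 0))) -> 1
  row 7 [00111]: ((0 XOR (0 AND 1)) OR ((1 IMPLIES NOT 0) IMPLIES (1 XOR 1))) -> 0
  row 8 [01000]: ((0 XOR (1 AND 0)) OR ((0 IMPLIES NOT 0) IMPLIES (0 XOR 0))) -> 0
  row 9 [01001]: ((0 XOR (1 AND 0)) OR ((0 IMPLIES NOT 0) IMPLIES (0 XOR 1))) -> 1
  row 10 [01010]: ((0 XOR (1 AND 1)) OR ((0 IMPLIES NOT 0) IMPLIES (0 XOR 0))) -> 1
  row 11 [01011]: ((0 XOR (1 AND 1)) OR ((0 IMPLIES NOT 0) IMPLIES (0 XOR 1))) -> 1
  row 12 [01100]: ((0 XOR (1 AND 0)) OR ((1 IMPLIES NOT 0) IMPLIES (1 XOR 0))) -> 1
  row 13 [01101]: ((0 XOR (1 AND 0)) OR ((1 IMPLIES NOT 0) IMPLIES (1 XOR 1))) -> 0
  row 14 [01110]: ((0 XOR (1 AND 1)) OR ((1 IMPLIES NOT 0) IMPLIES (1 XOR 0))) -> 1
  row 15 [01111]: ((0 XOR (1 AND 1)) OR ((1 IMPLIES NOT 0) IMPLIES (1 XOR 1))) -> 1
  row 16 [10000]: ((1 XOR (0 AND 0)) OR ((0 IMPLIES NOT 1) IMPLIES (0 XOR 0))) -> 1
  row 17 [10001]: ((1 XOR (0 AND 0)) OR ((0 IMPLIES NOT 1) IMPLIES (0 XOR 1))) -> 1
  row 18 [10010]: ((1 XOR (0 AND 1)) OR ((0 IMPLIES NOT 1) IMPLIES (0 XOR 0))) -> 1
  row 19 [10011]: ((1 XOR (0 AND 1)) OR ((0 IMPLIES NOT 1) IMPLIES (0 XOR 1))) -> 1
  row 20 [10100]: ((1 XOR (0 AND 0)) OR ((1 IMPLIES NOT 1) IMPLIES (1 XOR 0))) -> 1
  row 21 [10101]: ((1 XOR (0 AND 0)) OR ((1 IMPLIES NOT 1) IMPLIES (1 XOR 1))) -> 1
  row 22 [10110]: ((1 XOR (0 AND 1)) OR ((1 IMPLIES NOT 1) IMPLIES (1 XOR 0))) -> 1
  row 23 [10111]: ((1 XOR (0 AND 1)) OR ((1 IMPLIES NOT 1) IMPLIES (1 XOR 1))) -> 1
  row 24 [11000]: ((1 XOR (1 AND 0)) OR ((0 IMPLIES NOT 1) IMPLIES (0 XOR 0))) -> 1
  row 25 [11001]: ((1 XOR (1 AND 0)) OR ((0 IMPLIES NOT 1) IMPLIES (0 XOR 1))) -> 1
  row 26 [11010]: ((1 XOR (1 AND 1)) OR ((0 IMPLIES NOT 1) IMPLIES (0 XOR 0))) -> 0
  row 27 [11011]: ((1 XOR (1 AND 1)) OR ((0 IMPLIES NOT 1) IMPLIES (0 XOR 1))) -> 1
  row 28 [11100]: ((1 XOR (1 AND 0)) OR ((1 IMPLIES NOT 1) IMPLIES (1 XOR 0))) -> 1
  row 29 [11101]: ((1 XOR (1 AND 0)) OR ((1 IMPLIES NOT 1) IMPLIES (1 XOR 1))) -> 1
  row 30 [11110]: ((1 XOR (1 AND 1)) OR ((1 IMPLIES NOT 1) IMPLIES (1 XOR 0))) -> 1
  row 31 [11111]: ((1 XOR (1 AND 1)) OR ((1 IMPLIES NOT 1) IMPLIES (1 XOR 1))) -> 1
Full result column, 4 rows per line (a,b,c fixed per line; d,e runs 00..11 left to right):
  rows 0-3 [a,b,c=000]: 0101  = hex 5
  rows 4-7 [a,b,c=001]: 1010  = hex A
  rows 8-11 [a,b,c=010]: 0111  = hex 7
  rows 12-15 [a,b,c=011]: 1011  = hex B
  rows 16-19 [a,b,c=100]: 1111  = hex F
  rows 20-23 [a,b,c=101]: 1111  = hex F
  rows 24-27 [a,b,c=110]: 1101  = hex D
  rows 28-31 [a,b,c=111]: 1111  = hex F
Output column (row 0 .. row 31) = 01011010011110111111111111011111
Output column grouped in 4s = 0101 1010 0111 1011 1111 1111 1101 1111 = 0x5A7BFFDF
Convert to decimal digit by digit (value = value*16 + digit):
  5 -> 5
  5*16 + 10 (A) = 90
  90*16 + 7 = 1447
  1447*16 + 11 (B) = 23163
  23163*16 + 15 (F) = 370623
  370623*16 + 15 (F) = 5929983
  5929983*16 + 13 (D) = 94879741
  94879741*16 + 15 (F) = 1518075871
Decimal = 1518075871

1518075871
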